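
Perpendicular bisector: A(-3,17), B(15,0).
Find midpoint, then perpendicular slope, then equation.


Midpoint = (6, 8.5)
Slope of AB = dy/dx = -17/18 = -0.9444
Perp slope = -dx/dy = 18/17 = 1.0588
b = My - (perp slope)*Mx = 8.5 + (18*6)/(-17) = 8.5 - 6.3529 = 2.1471

y = 1.0588x + 2.1471


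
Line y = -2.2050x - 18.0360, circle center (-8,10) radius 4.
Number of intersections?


Substitute y = -2.2050x - 18.0360: (x+ 8)^2 + (-2.2050x- 18.0360-10)^2 = 16
Expand to Ax^2 + Bx + C = 0, where b-k = -28.036
A = 1+m^2 = 5.862025
B = 2(m(b-k) - h) = 2(-2.2050*(-28.036) + 8) = 139.63876
C = h^2 + (b-k)^2 - r^2 = 64 + 786.017296 - 16 = 834.017296
disc = B^2-4AC = 19498.9833 - 19556.1210 = -57.1377
disc < 0

0 intersection points


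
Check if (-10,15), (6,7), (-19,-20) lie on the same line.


-10*(7+ 20) + 6*(-20-15) - 19*(15-7)
= -270 - 210 - 152 = -632

No, not collinear (determinant = -632)


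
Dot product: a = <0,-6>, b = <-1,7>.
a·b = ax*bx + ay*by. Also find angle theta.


a·b = 0*(-1) - 6*7 = 0 - 42 = -42
|a| = sqrt(0+36) = 6.0000
|b| = sqrt(1+49) = 7.0711
cos(theta) = -42/(sqrt(36)*sqrt(50)) = -42/sqrt(1800) = -0.989949
theta = arccos(-42/sqrt(1800)) = 171.8699 degrees

a·b = -42, theta = 171.8699 deg


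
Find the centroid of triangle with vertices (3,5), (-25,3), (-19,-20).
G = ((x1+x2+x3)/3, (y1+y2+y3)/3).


Gx = (3- 25- 19)/3 = -41/3 = -13.6667
Gy = (5+3- 20)/3 = -12/3 = -4.0000

G = (-13.6667, -4.0000)


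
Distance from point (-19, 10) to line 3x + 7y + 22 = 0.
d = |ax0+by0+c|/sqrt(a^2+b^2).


|3*(-19) + 7*10 + 22| = |35| = 35
sqrt(9 + 49) = sqrt(58) = 7.6158
d = 35/sqrt(58) = 4.5957

4.5957


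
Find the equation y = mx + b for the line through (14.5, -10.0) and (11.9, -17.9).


m = (-7.9)/(-2.6) = 3.0385
b = y1 - m*x1 = -10.0 - (-7.9*14.5)/(-2.6) = -10.0 - 44.0577 = -54.0577

y = 3.0385x - 54.0577


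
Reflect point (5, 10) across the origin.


Reflection rule for origin: (-x, -y)
(5, 10) -> (-5, -10)

(-5, -10)


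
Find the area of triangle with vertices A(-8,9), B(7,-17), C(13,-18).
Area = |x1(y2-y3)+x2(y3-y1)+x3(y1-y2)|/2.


-8*(-17+ 18) = -8
7*(-18-9) = -189
13*(9+ 17) = 338
sum = 141
Area = |141|/2 = 70.5000

70.5000 sq units


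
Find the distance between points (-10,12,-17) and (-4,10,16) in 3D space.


dx=6, dy=-2, dz=33
d = sqrt(36+4+1089) = sqrt(1129) = 33.6006

33.6006


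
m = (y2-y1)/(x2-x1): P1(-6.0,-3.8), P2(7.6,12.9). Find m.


dy = 12.9 + 3.8 = 16.7
dx = 7.6 + 6.0 = 13.6
m = 16.7/13.6 = 1.2279

m = 1.2279


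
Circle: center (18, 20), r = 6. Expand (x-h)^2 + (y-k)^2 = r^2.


(x-18)^2 + (y-20)^2 = 6^2
D = -2h = -36, E = -2k = -40
F = h^2+k^2-r^2 = 324+400-36 = 688

x^2 + y^2 - 36x - 40y + 688 = 0


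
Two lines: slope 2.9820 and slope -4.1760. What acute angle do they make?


m1-m2 = 7.158
1+m1*m2 = -11.452832
tan(theta) = |7.158/(-11.452832)| = 0.624998
theta = arctan(|7.158/(-11.452832)|) = 32.0053 degrees (acute angle)

32.0053 degrees


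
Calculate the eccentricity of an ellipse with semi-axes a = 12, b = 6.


c = sqrt(144-36) = sqrt(108) = 10.3923
e = c/a = sqrt(108)/12 = 0.8660

e = 0.8660


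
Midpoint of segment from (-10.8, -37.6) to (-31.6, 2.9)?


Mx = (-10.8 - 31.6)/2 = -42.4/2 = -21.2000
My = (-37.6 + 2.9)/2 = -34.7/2 = -17.3500

(-21.2000, -17.3500)


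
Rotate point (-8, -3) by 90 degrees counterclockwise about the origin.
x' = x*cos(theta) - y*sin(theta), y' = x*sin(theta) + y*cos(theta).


cos(90) = 0, sin(90) = 1
x' = -8*0 + 3*1 = 3
y' = -8*1 - 3*0 = -8

(3, -8)


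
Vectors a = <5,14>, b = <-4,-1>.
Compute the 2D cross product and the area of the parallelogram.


cross = 5*(-1) - 14*(-4) = -5 + 56 = 51
Parallelogram area = |51| = 51

cross = 51, parallelogram area = 51


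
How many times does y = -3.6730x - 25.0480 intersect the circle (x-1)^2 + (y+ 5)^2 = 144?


Substitute y = -3.6730x - 25.0480: (x-1)^2 + (-3.6730x- 25.0480+ 5)^2 = 144
Expand to Ax^2 + Bx + C = 0, where b-k = -20.048
A = 1+m^2 = 14.490929
B = 2(m(b-k) - h) = 2(-3.6730*(-20.048) - 1) = 145.272608
C = h^2 + (b-k)^2 - r^2 = 1 + 401.922304 - 144 = 258.922304
disc = B^2-4AC = 21104.1306 - 15008.0989 = 6096.0317
disc > 0

2 intersection points


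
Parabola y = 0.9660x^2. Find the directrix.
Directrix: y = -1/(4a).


a = 0.9660
1/(4a) = 0.2588
directrix: y = -0.2588 = -0.2588

y = -0.2588


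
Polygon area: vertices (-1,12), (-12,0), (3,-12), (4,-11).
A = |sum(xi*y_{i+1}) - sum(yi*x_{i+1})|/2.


sum(xi*y_{i+1}) = -1*0 - 12*(-12) + 3*(-11) + 4*12 = 159
sum(yi*x_{i+1}) = 12*(-12) + 0*3 - 12*4 - 11*(-1) = -181
Area = |159 + 181|/2 = 340/2 = 170.0000

170.0000 sq units


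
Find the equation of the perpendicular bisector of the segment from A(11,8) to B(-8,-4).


Midpoint = (1.5, 2)
Slope of AB = dy/dx = -12/(-19) = 0.6316
Perp slope = -dx/dy = -19/12 = -1.5833
b = My - (perp slope)*Mx = 2 + (-19*1.5)/(-12) = 2 + 2.3750 = 4.3750

y = -1.5833x + 4.3750


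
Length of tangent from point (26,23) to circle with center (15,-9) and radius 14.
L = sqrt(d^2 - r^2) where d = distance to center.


d = sqrt((26-15)^2 + (23+ 9)^2) = sqrt(121+1024) = 33.8378
L = sqrt(1145.0000 - 196) = sqrt(949.0000) = 30.8058

30.8058


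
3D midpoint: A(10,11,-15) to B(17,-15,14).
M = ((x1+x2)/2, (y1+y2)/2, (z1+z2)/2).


Mx = (10+17)/2 = 13.5000
My = (11- 15)/2 = -2.0000
Mz = (-15+14)/2 = -0.5000

M = (13.5000, -2.0000, -0.5000)


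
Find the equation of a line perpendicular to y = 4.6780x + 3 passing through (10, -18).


Perpendicular slope = -1/m1 = -1/4.6780 = -0.2138
b2 = y0 - m2*x0 = -18 + 10/4.6780 = -18 + 2.1377 = -15.8623

y = -0.2138x - 15.8623


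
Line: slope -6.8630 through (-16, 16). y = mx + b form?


y - 16 = -6.8630(x + 16)
y = -6.8630x + 16 + 6.8630*(-16)
y = -6.8630x - 93.8080

y = -6.8630x - 93.8080


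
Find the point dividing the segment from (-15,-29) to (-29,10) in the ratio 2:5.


Px = (2*(-29) + 5*(-15))/7 = -133/7 = -19.0000
Py = (2*10 + 5*(-29))/7 = -125/7 = -17.8571

P = (-19.0000, -17.8571)


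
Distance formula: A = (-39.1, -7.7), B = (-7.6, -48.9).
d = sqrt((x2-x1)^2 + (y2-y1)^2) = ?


dx = -7.6 + 39.1 = 31.5
dy = -48.9 + 7.7 = -41.2
d = sqrt(992.25 + 1697.44) = sqrt(2689.69) = 51.8622

51.8622


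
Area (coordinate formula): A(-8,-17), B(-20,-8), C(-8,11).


-8*(-8-11) = 152
-20*(11+ 17) = -560
-8*(-17+ 8) = 72
sum = -336
Area = |-336|/2 = 168.0000

168.0000 sq units


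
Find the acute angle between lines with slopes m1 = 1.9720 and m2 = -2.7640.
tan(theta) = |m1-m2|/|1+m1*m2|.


m1-m2 = 4.736
1+m1*m2 = -4.450608
tan(theta) = |4.736/(-4.450608)| = 1.064124
theta = arctan(|4.736/(-4.450608)|) = 46.7794 degrees (acute angle)

46.7794 degrees


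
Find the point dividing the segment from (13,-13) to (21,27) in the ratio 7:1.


Px = (7*21 + 1*13)/8 = 160/8 = 20.0000
Py = (7*27 + 1*(-13))/8 = 176/8 = 22.0000

P = (20.0000, 22.0000)


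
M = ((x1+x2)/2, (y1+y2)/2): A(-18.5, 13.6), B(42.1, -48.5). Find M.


Mx = (-18.5 + 42.1)/2 = 23.6/2 = 11.8000
My = (13.6 - 48.5)/2 = -34.9/2 = -17.4500

(11.8000, -17.4500)


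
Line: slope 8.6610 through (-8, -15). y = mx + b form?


y + 15 = 8.6610(x + 8)
y = 8.6610x - 15 - 8.6610*(-8)
y = 8.6610x + 54.2880

y = 8.6610x + 54.2880


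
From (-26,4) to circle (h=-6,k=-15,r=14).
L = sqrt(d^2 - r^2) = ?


d = sqrt((-26+ 6)^2 + (4+ 15)^2) = sqrt(400+361) = 27.5862
L = sqrt(761.0000 - 196) = sqrt(565.0000) = 23.7697

23.7697


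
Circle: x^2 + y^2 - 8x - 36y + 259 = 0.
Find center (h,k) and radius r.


h = -D/2 = 8/2 = 4
k = -E/2 = 36/2 = 18
r^2 = h^2 + k^2 - F = 16 + 324 - 259 = 81
r = 9

Center (4, 18), radius = 9


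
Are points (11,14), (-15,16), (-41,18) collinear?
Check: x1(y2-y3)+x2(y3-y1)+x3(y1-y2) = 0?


11*(16-18) - 15*(18-14) - 41*(14-16)
= -22 - 60 + 82 = 0

Yes, collinear (determinant = 0)


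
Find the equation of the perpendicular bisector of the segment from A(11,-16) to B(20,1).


Midpoint = (15.5, -7.5)
Slope of AB = dy/dx = 17/9 = 1.8889
Perp slope = -dx/dy = -9/17 = -0.5294
b = My - (perp slope)*Mx = -7.5 + (9*15.5)/17 = -7.5 + 8.2059 = 0.7059

y = -0.5294x + 0.7059


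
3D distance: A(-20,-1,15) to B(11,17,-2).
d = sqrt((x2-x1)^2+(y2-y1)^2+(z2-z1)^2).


dx=31, dy=18, dz=-17
d = sqrt(961+324+289) = sqrt(1574) = 39.6737

39.6737


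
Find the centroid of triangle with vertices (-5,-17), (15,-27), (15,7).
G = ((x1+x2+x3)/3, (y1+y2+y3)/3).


Gx = (-5+15+15)/3 = 25/3 = 8.3333
Gy = (-17- 27+7)/3 = -37/3 = -12.3333

G = (8.3333, -12.3333)


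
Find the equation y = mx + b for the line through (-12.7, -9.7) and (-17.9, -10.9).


m = (-1.2)/(-5.2) = 0.2308
b = y1 - m*x1 = -9.7 - (-1.2*(-12.7))/(-5.2) = -9.7 + 2.9308 = -6.7692

y = 0.2308x - 6.7692


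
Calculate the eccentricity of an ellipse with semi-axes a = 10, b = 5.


c = sqrt(100-25) = sqrt(75) = 8.6603
e = c/a = sqrt(75)/10 = 0.8660

e = 0.8660


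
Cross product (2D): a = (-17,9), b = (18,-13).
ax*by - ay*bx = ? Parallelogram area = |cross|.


cross = -17*(-13) - 9*18 = 221 - 162 = 59
Parallelogram area = |59| = 59

cross = 59, parallelogram area = 59


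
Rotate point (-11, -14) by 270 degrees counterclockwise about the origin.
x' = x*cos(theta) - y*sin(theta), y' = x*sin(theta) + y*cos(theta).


cos(270) = 0, sin(270) = -1
x' = -11*0 + 14*(-1) = -14
y' = -11*(-1) - 14*0 = 11

(-14, 11)


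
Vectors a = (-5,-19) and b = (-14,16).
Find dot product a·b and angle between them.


a·b = -5*(-14) - 19*16 = 70 - 304 = -234
|a| = sqrt(25+361) = 19.6469
|b| = sqrt(196+256) = 21.2603
cos(theta) = -234/(sqrt(386)*sqrt(452)) = -234/sqrt(174472) = -0.560213
theta = arccos(-234/sqrt(174472)) = 124.0705 degrees

a·b = -234, theta = 124.0705 deg


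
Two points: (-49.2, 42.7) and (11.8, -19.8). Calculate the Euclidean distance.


dx = 11.8 + 49.2 = 61.0
dy = -19.8 - 42.7 = -62.5
d = sqrt(3721.0 + 3906.25) = sqrt(7627.25) = 87.3341

87.3341


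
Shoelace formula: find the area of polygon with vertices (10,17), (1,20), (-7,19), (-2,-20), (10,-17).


sum(xi*y_{i+1}) = 10*20 + 1*19 - 7*(-20) - 2*(-17) + 10*17 = 563
sum(yi*x_{i+1}) = 17*1 + 20*(-7) + 19*(-2) - 20*10 - 17*10 = -531
Area = |563 + 531|/2 = 1094/2 = 547.0000

547.0000 sq units


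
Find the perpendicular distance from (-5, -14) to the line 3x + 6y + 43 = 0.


|3*(-5) + 6*(-14) + 43| = |-56| = 56
sqrt(9 + 36) = sqrt(45) = 6.7082
d = 56/sqrt(45) = 8.3480

8.3480


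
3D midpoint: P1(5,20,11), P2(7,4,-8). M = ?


Mx = (5+7)/2 = 6.0000
My = (20+4)/2 = 12.0000
Mz = (11- 8)/2 = 1.5000

M = (6.0000, 12.0000, 1.5000)


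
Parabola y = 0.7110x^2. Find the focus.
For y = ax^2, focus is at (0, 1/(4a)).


a = 0.7110
4a = 2.8440
focus = (0, 1/2.8440) = (0, 0.3516)

Focus = (0, 0.3516)


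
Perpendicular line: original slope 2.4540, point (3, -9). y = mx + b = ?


Perpendicular slope = -1/m1 = -1/2.4540 = -0.4075
b2 = y0 - m2*x0 = -9 + 3/2.4540 = -9 + 1.2225 = -7.7775

y = -0.4075x - 7.7775


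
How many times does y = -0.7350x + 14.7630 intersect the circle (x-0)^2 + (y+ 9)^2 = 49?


Substitute y = -0.7350x + 14.7630: (x-0)^2 + (-0.7350x+14.7630+ 9)^2 = 49
Expand to Ax^2 + Bx + C = 0, where b-k = 23.763
A = 1+m^2 = 1.540225
B = 2(m(b-k) - h) = 2(-0.7350*23.763 - 0) = -34.93161
C = h^2 + (b-k)^2 - r^2 = 0 + 564.680169 - 49 = 515.680169
disc = B^2-4AC = 1220.2174 - 3177.0540 = -1956.8366
disc < 0

0 intersection points


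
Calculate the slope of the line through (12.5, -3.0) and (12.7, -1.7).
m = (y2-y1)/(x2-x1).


dy = -1.7 + 3.0 = 1.3
dx = 12.7 - 12.5 = 0.2
m = 1.3/0.2 = 6.5000

m = 6.5000


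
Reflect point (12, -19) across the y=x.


Reflection rule for y=x: (y, x)
(12, -19) -> (-19, 12)

(-19, 12)


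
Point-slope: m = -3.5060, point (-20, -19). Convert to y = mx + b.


y + 19 = -3.5060(x + 20)
y = -3.5060x - 19 + 3.5060*(-20)
y = -3.5060x - 89.1200

y = -3.5060x - 89.1200


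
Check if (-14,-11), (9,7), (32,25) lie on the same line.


-14*(7-25) + 9*(25+ 11) + 32*(-11-7)
= 252 + 324 - 576 = 0

Yes, collinear (determinant = 0)


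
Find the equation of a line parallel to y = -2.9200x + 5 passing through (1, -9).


Parallel lines have equal slopes.
m2 = -2.9200
b2 = -9 + 2.9200*1 = -6.0800

y = -2.9200x - 6.0800


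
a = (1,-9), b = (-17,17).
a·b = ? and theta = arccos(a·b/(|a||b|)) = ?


a·b = 1*(-17) - 9*17 = -17 - 153 = -170
|a| = sqrt(1+81) = 9.0554
|b| = sqrt(289+289) = 24.0416
cos(theta) = -170/(sqrt(82)*sqrt(578)) = -170/sqrt(47396) = -0.780869
theta = arccos(-170/sqrt(47396)) = 141.3402 degrees

a·b = -170, theta = 141.3402 deg


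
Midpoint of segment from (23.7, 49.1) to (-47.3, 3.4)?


Mx = (23.7 - 47.3)/2 = -23.6/2 = -11.8000
My = (49.1 + 3.4)/2 = 52.5/2 = 26.2500

(-11.8000, 26.2500)


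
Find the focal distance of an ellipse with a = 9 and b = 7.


c^2 = 9^2 - 7^2 = 81 - 49 = 32
c = sqrt(32) = 5.6569

c = 5.6569


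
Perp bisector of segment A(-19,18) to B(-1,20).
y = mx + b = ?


Midpoint = (-10, 19)
Slope of AB = dy/dx = 2/18 = 0.1111
Perp slope = -dx/dy = -18/2 = -9.0000
b = My - (perp slope)*Mx = 19 + (18*(-10))/2 = 19 - 90.0000 = -71.0000

y = -9.0000x - 71.0000


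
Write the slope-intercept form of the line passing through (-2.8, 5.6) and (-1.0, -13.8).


m = (-19.4)/(1.8) = -10.7778
b = y1 - m*x1 = 5.6 - (-19.4*(-2.8))/(1.8) = 5.6 - 30.1778 = -24.5778

y = -10.7778x - 24.5778


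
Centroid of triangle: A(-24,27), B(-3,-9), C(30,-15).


Gx = (-24- 3+30)/3 = 3/3 = 1.0000
Gy = (27- 9- 15)/3 = 3/3 = 1.0000

G = (1.0000, 1.0000)


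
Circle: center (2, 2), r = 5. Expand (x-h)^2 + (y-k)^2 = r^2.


(x-2)^2 + (y-2)^2 = 5^2
D = -2h = -4, E = -2k = -4
F = h^2+k^2-r^2 = 4+4-25 = -17

x^2 + y^2 - 4x - 4y - 17 = 0


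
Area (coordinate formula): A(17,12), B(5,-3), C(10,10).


17*(-3-10) = -221
5*(10-12) = -10
10*(12+ 3) = 150
sum = -81
Area = |-81|/2 = 40.5000

40.5000 sq units


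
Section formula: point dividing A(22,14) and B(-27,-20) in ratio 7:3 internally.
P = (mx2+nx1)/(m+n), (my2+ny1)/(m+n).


Px = (7*(-27) + 3*22)/10 = -123/10 = -12.3000
Py = (7*(-20) + 3*14)/10 = -98/10 = -9.8000

P = (-12.3000, -9.8000)


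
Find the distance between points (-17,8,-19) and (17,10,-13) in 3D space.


dx=34, dy=2, dz=6
d = sqrt(1156+4+36) = sqrt(1196) = 34.5832

34.5832


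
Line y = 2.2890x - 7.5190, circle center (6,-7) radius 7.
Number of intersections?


Substitute y = 2.2890x - 7.5190: (x-6)^2 + (2.2890x- 7.5190+ 7)^2 = 49
Expand to Ax^2 + Bx + C = 0, where b-k = -0.519
A = 1+m^2 = 6.239521
B = 2(m(b-k) - h) = 2(2.2890*(-0.519) - 6) = -14.375982
C = h^2 + (b-k)^2 - r^2 = 36 + 0.269361 - 49 = -12.730639
disc = B^2-4AC = 206.6689 + 317.7324 = 524.4013
disc > 0

2 intersection points


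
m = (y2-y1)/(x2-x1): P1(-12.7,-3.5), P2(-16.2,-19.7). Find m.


dy = -19.7 + 3.5 = -16.2
dx = -16.2 + 12.7 = -3.5
m = -16.2/(-3.5) = 4.6286

m = 4.6286


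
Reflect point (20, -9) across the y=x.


Reflection rule for y=x: (y, x)
(20, -9) -> (-9, 20)

(-9, 20)


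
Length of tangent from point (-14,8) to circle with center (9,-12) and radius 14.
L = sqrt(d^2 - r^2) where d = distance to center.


d = sqrt((-14-9)^2 + (8+ 12)^2) = sqrt(529+400) = 30.4795
L = sqrt(929.0000 - 196) = sqrt(733.0000) = 27.0740

27.0740


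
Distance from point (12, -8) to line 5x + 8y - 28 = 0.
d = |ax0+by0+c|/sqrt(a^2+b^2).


|5*12 + 8*(-8) - 28| = |-32| = 32
sqrt(25 + 64) = sqrt(89) = 9.4340
d = 32/sqrt(89) = 3.3920

3.3920


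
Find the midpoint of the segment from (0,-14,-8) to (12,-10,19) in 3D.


Mx = (0+12)/2 = 6.0000
My = (-14- 10)/2 = -12.0000
Mz = (-8+19)/2 = 5.5000

M = (6.0000, -12.0000, 5.5000)


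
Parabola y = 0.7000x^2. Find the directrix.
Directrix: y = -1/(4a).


a = 0.7000
1/(4a) = 0.3571
directrix: y = -0.3571 = -0.3571

y = -0.3571


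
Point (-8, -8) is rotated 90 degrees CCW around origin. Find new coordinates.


cos(90) = 0, sin(90) = 1
x' = -8*0 + 8*1 = 8
y' = -8*1 - 8*0 = -8

(8, -8)


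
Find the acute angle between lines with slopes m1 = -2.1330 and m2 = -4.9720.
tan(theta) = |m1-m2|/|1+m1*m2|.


m1-m2 = 2.839
1+m1*m2 = 11.605276
tan(theta) = |2.839/11.605276| = 0.244630
theta = arctan(|2.839/11.605276|) = 13.7463 degrees (acute angle)

13.7463 degrees


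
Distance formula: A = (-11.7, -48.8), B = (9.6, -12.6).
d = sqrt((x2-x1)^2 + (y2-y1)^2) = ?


dx = 9.6 + 11.7 = 21.3
dy = -12.6 + 48.8 = 36.2
d = sqrt(453.69 + 1310.44) = sqrt(1764.13) = 42.0015

42.0015


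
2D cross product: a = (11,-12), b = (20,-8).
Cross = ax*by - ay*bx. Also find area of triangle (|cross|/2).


cross = 11*(-8) + 12*20 = -88 + 240 = 152
Triangle area = |152|/2 = 152/2 = 76.0000

cross = 152, triangle area = 76.0000


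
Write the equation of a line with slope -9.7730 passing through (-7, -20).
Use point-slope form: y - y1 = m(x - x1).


y + 20 = -9.7730(x + 7)
y = -9.7730x - 20 + 9.7730*(-7)
y = -9.7730x - 88.4110

y = -9.7730x - 88.4110


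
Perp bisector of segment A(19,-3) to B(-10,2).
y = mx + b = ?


Midpoint = (4.5, -0.5)
Slope of AB = dy/dx = 5/(-29) = -0.1724
Perp slope = -dx/dy = 29/5 = 5.8000
b = My - (perp slope)*Mx = -0.5 + (-29*4.5)/5 = -0.5 - 26.1000 = -26.6000

y = 5.8000x - 26.6000


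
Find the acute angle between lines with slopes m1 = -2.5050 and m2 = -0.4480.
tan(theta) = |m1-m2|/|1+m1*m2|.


m1-m2 = -2.057
1+m1*m2 = 2.12224
tan(theta) = |-2.057/2.12224| = 0.969259
theta = arctan(|-2.057/2.12224|) = 44.1057 degrees (acute angle)

44.1057 degrees


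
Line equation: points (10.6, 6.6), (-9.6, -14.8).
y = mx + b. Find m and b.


m = (-21.4)/(-20.2) = 1.0594
b = y1 - m*x1 = 6.6 - (-21.4*10.6)/(-20.2) = 6.6 - 11.2297 = -4.6297

y = 1.0594x - 4.6297


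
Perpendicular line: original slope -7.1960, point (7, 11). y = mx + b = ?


Perpendicular slope = -1/m1 = -1/(-7.1960) = 0.1390
b2 = y0 - m2*x0 = 11 + 7/(-7.1960) = 11 - 0.9728 = 10.0272

y = 0.1390x + 10.0272


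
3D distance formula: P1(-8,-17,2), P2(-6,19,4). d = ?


dx=2, dy=36, dz=2
d = sqrt(4+1296+4) = sqrt(1304) = 36.1109

36.1109


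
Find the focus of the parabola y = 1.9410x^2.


a = 1.9410
4a = 7.7640
focus = (0, 1/7.7640) = (0, 0.1288)

Focus = (0, 0.1288)


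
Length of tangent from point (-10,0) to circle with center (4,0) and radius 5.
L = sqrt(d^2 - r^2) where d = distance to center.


d = sqrt((-10-4)^2 + (0-0)^2) = sqrt(196+0) = 14.0000
L = sqrt(196.0000 - 25) = sqrt(171.0000) = 13.0767

13.0767


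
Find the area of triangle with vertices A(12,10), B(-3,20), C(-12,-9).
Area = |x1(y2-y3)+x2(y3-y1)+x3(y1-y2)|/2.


12*(20+ 9) = 348
-3*(-9-10) = 57
-12*(10-20) = 120
sum = 525
Area = |525|/2 = 262.5000

262.5000 sq units


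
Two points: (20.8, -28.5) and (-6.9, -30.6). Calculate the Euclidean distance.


dx = -6.9 - 20.8 = -27.7
dy = -30.6 + 28.5 = -2.1
d = sqrt(767.29 + 4.41) = sqrt(771.7) = 27.7795

27.7795


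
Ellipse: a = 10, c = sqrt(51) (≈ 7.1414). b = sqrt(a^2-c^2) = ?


b^2 = 10^2 - (sqrt(51))^2 = 100 - 51 = 49
b = sqrt(49) = 7

b = 7


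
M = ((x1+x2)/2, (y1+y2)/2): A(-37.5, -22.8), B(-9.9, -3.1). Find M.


Mx = (-37.5 - 9.9)/2 = -47.4/2 = -23.7000
My = (-22.8 - 3.1)/2 = -25.9/2 = -12.9500

(-23.7000, -12.9500)


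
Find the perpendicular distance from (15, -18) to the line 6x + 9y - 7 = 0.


|6*15 + 9*(-18) - 7| = |-79| = 79
sqrt(36 + 81) = sqrt(117) = 10.8167
d = 79/sqrt(117) = 7.3036

7.3036


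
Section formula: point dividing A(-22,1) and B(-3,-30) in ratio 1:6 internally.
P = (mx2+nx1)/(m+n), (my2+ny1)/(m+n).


Px = (1*(-3) + 6*(-22))/7 = -135/7 = -19.2857
Py = (1*(-30) + 6*1)/7 = -24/7 = -3.4286

P = (-19.2857, -3.4286)


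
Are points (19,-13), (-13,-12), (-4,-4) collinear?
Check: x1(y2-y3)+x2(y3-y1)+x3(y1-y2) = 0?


19*(-12+ 4) - 13*(-4+ 13) - 4*(-13+ 12)
= -152 - 117 + 4 = -265

No, not collinear (determinant = -265)


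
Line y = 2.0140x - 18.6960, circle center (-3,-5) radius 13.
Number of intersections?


Substitute y = 2.0140x - 18.6960: (x+ 3)^2 + (2.0140x- 18.6960+ 5)^2 = 169
Expand to Ax^2 + Bx + C = 0, where b-k = -13.696
A = 1+m^2 = 5.056196
B = 2(m(b-k) - h) = 2(2.0140*(-13.696) + 3) = -49.167488
C = h^2 + (b-k)^2 - r^2 = 9 + 187.580416 - 169 = 27.580416
disc = B^2-4AC = 2417.4419 - 557.8080 = 1859.6339
disc > 0

2 intersection points


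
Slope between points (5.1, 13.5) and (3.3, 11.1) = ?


dy = 11.1 - 13.5 = -2.4
dx = 3.3 - 5.1 = -1.8
m = -2.4/(-1.8) = 1.3333

m = 1.3333


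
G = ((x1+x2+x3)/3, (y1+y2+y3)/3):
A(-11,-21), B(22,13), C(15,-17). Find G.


Gx = (-11+22+15)/3 = 26/3 = 8.6667
Gy = (-21+13- 17)/3 = -25/3 = -8.3333

G = (8.6667, -8.3333)


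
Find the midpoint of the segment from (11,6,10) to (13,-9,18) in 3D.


Mx = (11+13)/2 = 12.0000
My = (6- 9)/2 = -1.5000
Mz = (10+18)/2 = 14.0000

M = (12.0000, -1.5000, 14.0000)


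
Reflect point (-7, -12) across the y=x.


Reflection rule for y=x: (y, x)
(-7, -12) -> (-12, -7)

(-12, -7)


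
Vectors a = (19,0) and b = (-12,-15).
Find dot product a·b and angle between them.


a·b = 19*(-12) + 0*(-15) = -228 + 0 = -228
|a| = sqrt(361+0) = 19.0000
|b| = sqrt(144+225) = 19.2094
cos(theta) = -228/(sqrt(361)*sqrt(369)) = -228/sqrt(133209) = -0.624695
theta = arccos(-228/sqrt(133209)) = 128.6598 degrees

a·b = -228, theta = 128.6598 deg


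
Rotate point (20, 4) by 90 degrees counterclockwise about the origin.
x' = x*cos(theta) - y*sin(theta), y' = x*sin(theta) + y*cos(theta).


cos(90) = 0, sin(90) = 1
x' = 20*0 - 4*1 = -4
y' = 20*1 + 4*0 = 20

(-4, 20)


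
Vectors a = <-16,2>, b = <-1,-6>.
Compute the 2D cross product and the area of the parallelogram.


cross = -16*(-6) - 2*(-1) = 96 + 2 = 98
Parallelogram area = |98| = 98

cross = 98, parallelogram area = 98


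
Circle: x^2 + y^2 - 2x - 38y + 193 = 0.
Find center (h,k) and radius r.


h = -D/2 = 2/2 = 1
k = -E/2 = 38/2 = 19
r^2 = h^2 + k^2 - F = 1 + 361 - 193 = 169
r = 13

Center (1, 19), radius = 13


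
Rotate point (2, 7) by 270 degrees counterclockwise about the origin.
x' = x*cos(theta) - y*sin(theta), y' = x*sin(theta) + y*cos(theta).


cos(270) = 0, sin(270) = -1
x' = 2*0 - 7*(-1) = 7
y' = 2*(-1) + 7*0 = -2

(7, -2)


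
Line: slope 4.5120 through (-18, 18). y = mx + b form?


y - 18 = 4.5120(x + 18)
y = 4.5120x + 18 - 4.5120*(-18)
y = 4.5120x + 99.2160

y = 4.5120x + 99.2160


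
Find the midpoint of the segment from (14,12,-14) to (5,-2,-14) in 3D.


Mx = (14+5)/2 = 9.5000
My = (12- 2)/2 = 5.0000
Mz = (-14- 14)/2 = -14.0000

M = (9.5000, 5.0000, -14.0000)


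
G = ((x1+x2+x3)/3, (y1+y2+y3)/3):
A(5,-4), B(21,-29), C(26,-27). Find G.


Gx = (5+21+26)/3 = 52/3 = 17.3333
Gy = (-4- 29- 27)/3 = -60/3 = -20.0000

G = (17.3333, -20.0000)


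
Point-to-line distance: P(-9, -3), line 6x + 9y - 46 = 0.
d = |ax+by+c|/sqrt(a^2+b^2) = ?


|6*(-9) + 9*(-3) - 46| = |-127| = 127
sqrt(36 + 81) = sqrt(117) = 10.8167
d = 127/sqrt(117) = 11.7412

11.7412


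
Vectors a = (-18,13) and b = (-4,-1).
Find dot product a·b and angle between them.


a·b = -18*(-4) + 13*(-1) = 72 - 13 = 59
|a| = sqrt(324+169) = 22.2036
|b| = sqrt(16+1) = 4.1231
cos(theta) = 59/(sqrt(493)*sqrt(17)) = 59/sqrt(8381) = 0.644472
theta = arccos(59/sqrt(8381)) = 49.8739 degrees

a·b = 59, theta = 49.8739 deg


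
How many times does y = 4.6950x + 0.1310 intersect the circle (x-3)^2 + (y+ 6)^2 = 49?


Substitute y = 4.6950x + 0.1310: (x-3)^2 + (4.6950x+0.1310+ 6)^2 = 49
Expand to Ax^2 + Bx + C = 0, where b-k = 6.131
A = 1+m^2 = 23.043025
B = 2(m(b-k) - h) = 2(4.6950*6.131 - 3) = 51.57009
C = h^2 + (b-k)^2 - r^2 = 9 + 37.589161 - 49 = -2.410839
disc = B^2-4AC = 2659.4742 + 222.2121 = 2881.6863
disc > 0

2 intersection points


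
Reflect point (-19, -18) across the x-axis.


Reflection rule for x-axis: (x, -y)
(-19, -18) -> (-19, 18)

(-19, 18)


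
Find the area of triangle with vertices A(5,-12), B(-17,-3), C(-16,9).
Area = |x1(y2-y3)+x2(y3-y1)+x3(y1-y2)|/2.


5*(-3-9) = -60
-17*(9+ 12) = -357
-16*(-12+ 3) = 144
sum = -273
Area = |-273|/2 = 136.5000

136.5000 sq units


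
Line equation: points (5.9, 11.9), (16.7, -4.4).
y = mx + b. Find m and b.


m = (-16.3)/(10.8) = -1.5093
b = y1 - m*x1 = 11.9 - (-16.3*5.9)/(10.8) = 11.9 + 8.9046 = 20.8046

y = -1.5093x + 20.8046


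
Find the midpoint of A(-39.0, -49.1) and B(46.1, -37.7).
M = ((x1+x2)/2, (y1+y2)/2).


Mx = (-39.0 + 46.1)/2 = 7.1/2 = 3.5500
My = (-49.1 - 37.7)/2 = -86.8/2 = -43.4000

(3.5500, -43.4000)


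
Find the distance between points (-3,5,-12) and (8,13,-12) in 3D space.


dx=11, dy=8, dz=0
d = sqrt(121+64+0) = sqrt(185) = 13.6015

13.6015


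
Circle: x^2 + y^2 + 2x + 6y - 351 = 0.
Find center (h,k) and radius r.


h = -D/2 = -2/2 = -1
k = -E/2 = -6/2 = -3
r^2 = h^2 + k^2 - F = 1 + 9 + 351 = 361
r = 19

Center (-1, -3), radius = 19


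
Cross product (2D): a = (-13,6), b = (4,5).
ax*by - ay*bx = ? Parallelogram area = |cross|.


cross = -13*5 - 6*4 = -65 - 24 = -89
Parallelogram area = |-89| = 89

cross = -89, parallelogram area = 89


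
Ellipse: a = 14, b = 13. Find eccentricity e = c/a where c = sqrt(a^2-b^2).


c = sqrt(196-169) = sqrt(27) = 5.1962
e = c/a = sqrt(27)/14 = 0.3712

e = 0.3712


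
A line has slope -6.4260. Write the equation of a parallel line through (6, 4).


Parallel lines have equal slopes.
m2 = -6.4260
b2 = 4 + 6.4260*6 = 42.5560

y = -6.4260x + 42.5560


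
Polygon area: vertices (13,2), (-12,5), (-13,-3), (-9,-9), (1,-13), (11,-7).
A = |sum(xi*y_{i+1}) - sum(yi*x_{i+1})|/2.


sum(xi*y_{i+1}) = 13*5 - 12*(-3) - 13*(-9) - 9*(-13) + 1*(-7) + 11*2 = 350
sum(yi*x_{i+1}) = 2*(-12) + 5*(-13) - 3*(-9) - 9*1 - 13*11 - 7*13 = -305
Area = |350 + 305|/2 = 655/2 = 327.5000

327.5000 sq units


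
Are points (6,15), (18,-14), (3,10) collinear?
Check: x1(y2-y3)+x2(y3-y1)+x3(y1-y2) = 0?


6*(-14-10) + 18*(10-15) + 3*(15+ 14)
= -144 - 90 + 87 = -147

No, not collinear (determinant = -147)


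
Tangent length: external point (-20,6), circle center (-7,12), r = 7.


d = sqrt((-20+ 7)^2 + (6-12)^2) = sqrt(169+36) = 14.3178
L = sqrt(205.0000 - 49) = sqrt(156.0000) = 12.4900

12.4900


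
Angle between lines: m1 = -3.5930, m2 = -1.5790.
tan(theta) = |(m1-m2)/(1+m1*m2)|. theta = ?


m1-m2 = -2.014
1+m1*m2 = 6.673347
tan(theta) = |-2.014/6.673347| = 0.301798
theta = arctan(|-2.014/6.673347|) = 16.7937 degrees (acute angle)

16.7937 degrees


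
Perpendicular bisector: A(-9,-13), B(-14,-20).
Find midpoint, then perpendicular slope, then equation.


Midpoint = (-11.5, -16.5)
Slope of AB = dy/dx = -7/(-5) = 1.4000
Perp slope = -dx/dy = -5/7 = -0.7143
b = My - (perp slope)*Mx = -16.5 + (-5*(-11.5))/(-7) = -16.5 - 8.2143 = -24.7143

y = -0.7143x - 24.7143


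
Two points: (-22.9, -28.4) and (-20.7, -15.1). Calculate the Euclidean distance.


dx = -20.7 + 22.9 = 2.2
dy = -15.1 + 28.4 = 13.3
d = sqrt(4.84 + 176.89) = sqrt(181.73) = 13.4807

13.4807


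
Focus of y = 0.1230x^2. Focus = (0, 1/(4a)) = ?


a = 0.1230
4a = 0.4920
focus = (0, 1/0.4920) = (0, 2.0325)

Focus = (0, 2.0325)


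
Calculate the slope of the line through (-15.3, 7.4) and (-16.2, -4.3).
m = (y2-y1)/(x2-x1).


dy = -4.3 - 7.4 = -11.7
dx = -16.2 + 15.3 = -0.9
m = -11.7/(-0.9) = 13.0000

m = 13.0000


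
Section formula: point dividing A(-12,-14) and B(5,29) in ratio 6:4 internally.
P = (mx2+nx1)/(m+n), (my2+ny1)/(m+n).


Px = (6*5 + 4*(-12))/10 = -18/10 = -1.8000
Py = (6*29 + 4*(-14))/10 = 118/10 = 11.8000

P = (-1.8000, 11.8000)


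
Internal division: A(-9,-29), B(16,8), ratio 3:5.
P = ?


Px = (3*16 + 5*(-9))/8 = 3/8 = 0.3750
Py = (3*8 + 5*(-29))/8 = -121/8 = -15.1250

P = (0.3750, -15.1250)


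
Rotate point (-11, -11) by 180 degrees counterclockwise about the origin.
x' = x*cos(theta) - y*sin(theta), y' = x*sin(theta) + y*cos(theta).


cos(180) = -1, sin(180) = 0
x' = -11*(-1) + 11*0 = 11
y' = -11*0 - 11*(-1) = 11

(11, 11)


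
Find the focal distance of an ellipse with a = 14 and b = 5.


c^2 = 14^2 - 5^2 = 196 - 25 = 171
c = sqrt(171) = 13.0767

c = 13.0767


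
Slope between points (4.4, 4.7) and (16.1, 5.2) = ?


dy = 5.2 - 4.7 = 0.5
dx = 16.1 - 4.4 = 11.7
m = 0.5/11.7 = 0.0427

m = 0.0427


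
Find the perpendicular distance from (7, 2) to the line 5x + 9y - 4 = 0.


|5*7 + 9*2 - 4| = |49| = 49
sqrt(25 + 81) = sqrt(106) = 10.2956
d = 49/sqrt(106) = 4.7593

4.7593


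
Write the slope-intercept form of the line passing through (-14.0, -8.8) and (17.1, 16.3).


m = (25.1)/(31.1) = 0.8071
b = y1 - m*x1 = -8.8 - (25.1*(-14.0))/(31.1) = -8.8 + 11.2990 = 2.4990

y = 0.8071x + 2.4990


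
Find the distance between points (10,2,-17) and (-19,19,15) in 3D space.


dx=-29, dy=17, dz=32
d = sqrt(841+289+1024) = sqrt(2154) = 46.4112

46.4112


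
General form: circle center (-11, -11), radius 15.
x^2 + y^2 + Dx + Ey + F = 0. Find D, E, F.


(x+ 11)^2 + (y+ 11)^2 = 15^2
D = -2h = 22, E = -2k = 22
F = h^2+k^2-r^2 = 121+121-225 = 17

D = 22, E = 22, F = 17


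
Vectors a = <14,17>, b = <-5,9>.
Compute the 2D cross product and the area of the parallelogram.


cross = 14*9 - 17*(-5) = 126 + 85 = 211
Parallelogram area = |211| = 211

cross = 211, parallelogram area = 211


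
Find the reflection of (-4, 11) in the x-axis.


Reflection rule for x-axis: (x, -y)
(-4, 11) -> (-4, -11)

(-4, -11)


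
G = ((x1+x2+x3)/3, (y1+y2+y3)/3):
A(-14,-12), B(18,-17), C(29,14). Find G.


Gx = (-14+18+29)/3 = 33/3 = 11.0000
Gy = (-12- 17+14)/3 = -15/3 = -5.0000

G = (11.0000, -5.0000)


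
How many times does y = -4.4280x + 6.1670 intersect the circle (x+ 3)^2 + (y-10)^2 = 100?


Substitute y = -4.4280x + 6.1670: (x+ 3)^2 + (-4.4280x+6.1670-10)^2 = 100
Expand to Ax^2 + Bx + C = 0, where b-k = -3.833
A = 1+m^2 = 20.607184
B = 2(m(b-k) - h) = 2(-4.4280*(-3.833) + 3) = 39.945048
C = h^2 + (b-k)^2 - r^2 = 9 + 14.691889 - 100 = -76.308111
disc = B^2-4AC = 1595.6069 + 6289.9811 = 7885.5880
disc > 0

2 intersection points


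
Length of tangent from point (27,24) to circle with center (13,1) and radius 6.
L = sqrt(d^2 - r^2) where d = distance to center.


d = sqrt((27-13)^2 + (24-1)^2) = sqrt(196+529) = 26.9258
L = sqrt(725.0000 - 36) = sqrt(689.0000) = 26.2488

26.2488


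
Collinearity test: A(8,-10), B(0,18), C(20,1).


8*(18-1) + 0*(1+ 10) + 20*(-10-18)
= 136 + 0 - 560 = -424

No, not collinear (determinant = -424)


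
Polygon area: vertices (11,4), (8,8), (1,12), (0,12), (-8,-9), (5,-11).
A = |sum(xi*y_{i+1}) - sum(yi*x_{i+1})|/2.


sum(xi*y_{i+1}) = 11*8 + 8*12 + 1*12 + 0*(-9) - 8*(-11) + 5*4 = 304
sum(yi*x_{i+1}) = 4*8 + 8*1 + 12*0 + 12*(-8) - 9*5 - 11*11 = -222
Area = |304 + 222|/2 = 526/2 = 263.0000

263.0000 sq units


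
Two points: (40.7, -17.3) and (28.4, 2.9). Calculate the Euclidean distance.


dx = 28.4 - 40.7 = -12.3
dy = 2.9 + 17.3 = 20.2
d = sqrt(151.29 + 408.04) = sqrt(559.33) = 23.6502

23.6502


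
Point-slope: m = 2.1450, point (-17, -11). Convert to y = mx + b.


y + 11 = 2.1450(x + 17)
y = 2.1450x - 11 - 2.1450*(-17)
y = 2.1450x + 25.4650

y = 2.1450x + 25.4650


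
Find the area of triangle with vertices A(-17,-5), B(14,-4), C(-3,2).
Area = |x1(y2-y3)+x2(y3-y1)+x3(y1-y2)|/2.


-17*(-4-2) = 102
14*(2+ 5) = 98
-3*(-5+ 4) = 3
sum = 203
Area = |203|/2 = 101.5000

101.5000 sq units


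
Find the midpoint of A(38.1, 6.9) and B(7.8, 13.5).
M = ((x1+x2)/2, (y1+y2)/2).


Mx = (38.1 + 7.8)/2 = 45.9/2 = 22.9500
My = (6.9 + 13.5)/2 = 20.4/2 = 10.2000

(22.9500, 10.2000)


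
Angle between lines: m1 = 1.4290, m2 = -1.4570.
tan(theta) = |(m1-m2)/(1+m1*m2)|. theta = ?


m1-m2 = 2.886
1+m1*m2 = -1.082053
tan(theta) = |2.886/(-1.082053)| = 2.667152
theta = arctan(|2.886/(-1.082053)|) = 69.4474 degrees (acute angle)

69.4474 degrees


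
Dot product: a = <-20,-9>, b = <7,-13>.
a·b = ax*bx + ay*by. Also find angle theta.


a·b = -20*7 - 9*(-13) = -140 + 117 = -23
|a| = sqrt(400+81) = 21.9317
|b| = sqrt(49+169) = 14.7648
cos(theta) = -23/(sqrt(481)*sqrt(218)) = -23/sqrt(104858) = -0.071028
theta = arccos(-23/sqrt(104858)) = 94.0730 degrees

a·b = -23, theta = 94.0730 deg


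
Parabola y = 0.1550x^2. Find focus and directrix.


a = 0.1550
1/(4a) = 1.6129
Focus = (0, 1.6129)
Directrix: y = -1.6129

Focus = (0, 1.6129), Directrix: y = -1.6129


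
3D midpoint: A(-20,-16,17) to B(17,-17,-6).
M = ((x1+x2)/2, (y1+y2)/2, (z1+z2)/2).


Mx = (-20+17)/2 = -1.5000
My = (-16- 17)/2 = -16.5000
Mz = (17- 6)/2 = 5.5000

M = (-1.5000, -16.5000, 5.5000)


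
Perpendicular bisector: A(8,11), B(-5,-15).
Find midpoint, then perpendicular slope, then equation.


Midpoint = (1.5, -2)
Slope of AB = dy/dx = -26/(-13) = 2.0000
Perp slope = -dx/dy = -13/26 = -0.5000
b = My - (perp slope)*Mx = -2 + (-13*1.5)/(-26) = -2 + 0.7500 = -1.2500

y = -0.5000x - 1.2500


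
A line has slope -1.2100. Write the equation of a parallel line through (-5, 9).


Parallel lines have equal slopes.
m2 = -1.2100
b2 = 9 + 1.2100*(-5) = 2.9500

y = -1.2100x + 2.9500


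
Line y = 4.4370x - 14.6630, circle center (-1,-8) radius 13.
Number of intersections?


Substitute y = 4.4370x - 14.6630: (x+ 1)^2 + (4.4370x- 14.6630+ 8)^2 = 169
Expand to Ax^2 + Bx + C = 0, where b-k = -6.663
A = 1+m^2 = 20.686969
B = 2(m(b-k) - h) = 2(4.4370*(-6.663) + 1) = -57.127462
C = h^2 + (b-k)^2 - r^2 = 1 + 44.395569 - 169 = -123.604431
disc = B^2-4AC = 3263.5469 + 10228.0041 = 13491.5510
disc > 0

2 intersection points


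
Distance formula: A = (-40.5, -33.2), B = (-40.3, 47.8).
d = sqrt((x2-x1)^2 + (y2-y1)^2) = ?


dx = -40.3 + 40.5 = 0.2
dy = 47.8 + 33.2 = 81.0
d = sqrt(0.04 + 6561.0) = sqrt(6561.04) = 81.0002

81.0002


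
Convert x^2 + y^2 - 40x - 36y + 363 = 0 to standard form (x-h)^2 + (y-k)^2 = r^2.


h = -D/2 = 40/2 = 20
k = -E/2 = 36/2 = 18
r^2 = h^2 + k^2 - F = 400 + 324 - 363 = 361
r = 19

Center (20, 18), radius = 19


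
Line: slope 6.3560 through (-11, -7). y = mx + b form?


y + 7 = 6.3560(x + 11)
y = 6.3560x - 7 - 6.3560*(-11)
y = 6.3560x + 62.9160

y = 6.3560x + 62.9160


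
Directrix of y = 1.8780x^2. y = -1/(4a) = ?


a = 1.8780
1/(4a) = 0.1331
directrix: y = -0.1331 = -0.1331

y = -0.1331


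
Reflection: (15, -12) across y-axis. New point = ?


Reflection rule for y-axis: (-x, y)
(15, -12) -> (-15, -12)

(-15, -12)


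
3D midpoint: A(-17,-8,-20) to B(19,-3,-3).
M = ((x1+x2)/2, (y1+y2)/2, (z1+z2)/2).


Mx = (-17+19)/2 = 1.0000
My = (-8- 3)/2 = -5.5000
Mz = (-20- 3)/2 = -11.5000

M = (1.0000, -5.5000, -11.5000)


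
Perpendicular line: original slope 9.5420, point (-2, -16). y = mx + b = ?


Perpendicular slope = -1/m1 = -1/9.5420 = -0.1048
b2 = y0 - m2*x0 = -16 - 2/9.5420 = -16 - 0.2096 = -16.2096

y = -0.1048x - 16.2096


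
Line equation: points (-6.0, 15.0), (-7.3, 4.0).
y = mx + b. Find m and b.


m = (-11.0)/(-1.3) = 8.4615
b = y1 - m*x1 = 15.0 - (-11.0*(-6.0))/(-1.3) = 15.0 + 50.7692 = 65.7692

y = 8.4615x + 65.7692


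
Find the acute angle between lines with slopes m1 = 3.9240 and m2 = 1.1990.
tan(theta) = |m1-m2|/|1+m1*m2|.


m1-m2 = 2.725
1+m1*m2 = 5.704876
tan(theta) = |2.725/5.704876| = 0.477662
theta = arctan(|2.725/5.704876|) = 25.5320 degrees (acute angle)

25.5320 degrees


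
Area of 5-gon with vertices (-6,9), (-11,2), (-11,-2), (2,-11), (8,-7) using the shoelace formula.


sum(xi*y_{i+1}) = -6*2 - 11*(-2) - 11*(-11) + 2*(-7) + 8*9 = 189
sum(yi*x_{i+1}) = 9*(-11) + 2*(-11) - 2*2 - 11*8 - 7*(-6) = -171
Area = |189 + 171|/2 = 360/2 = 180.0000

180.0000 sq units


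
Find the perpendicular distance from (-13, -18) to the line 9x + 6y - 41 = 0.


|9*(-13) + 6*(-18) - 41| = |-266| = 266
sqrt(81 + 36) = sqrt(117) = 10.8167
d = 266/sqrt(117) = 24.5917

24.5917


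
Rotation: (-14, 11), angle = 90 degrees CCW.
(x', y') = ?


cos(90) = 0, sin(90) = 1
x' = -14*0 - 11*1 = -11
y' = -14*1 + 11*0 = -14

(-11, -14)


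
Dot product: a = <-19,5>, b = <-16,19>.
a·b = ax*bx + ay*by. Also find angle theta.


a·b = -19*(-16) + 5*19 = 304 + 95 = 399
|a| = sqrt(361+25) = 19.6469
|b| = sqrt(256+361) = 24.8395
cos(theta) = 399/(sqrt(386)*sqrt(617)) = 399/sqrt(238162) = 0.817592
theta = arccos(399/sqrt(238162)) = 35.1555 degrees

a·b = 399, theta = 35.1555 deg


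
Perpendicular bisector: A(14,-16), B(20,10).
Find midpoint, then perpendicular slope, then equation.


Midpoint = (17, -3)
Slope of AB = dy/dx = 26/6 = 4.3333
Perp slope = -dx/dy = -6/26 = -0.2308
b = My - (perp slope)*Mx = -3 + (6*17)/26 = -3 + 3.9231 = 0.9231

y = -0.2308x + 0.9231


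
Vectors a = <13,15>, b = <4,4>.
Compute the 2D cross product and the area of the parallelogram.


cross = 13*4 - 15*4 = 52 - 60 = -8
Parallelogram area = |-8| = 8

cross = -8, parallelogram area = 8


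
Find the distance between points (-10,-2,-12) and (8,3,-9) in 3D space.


dx=18, dy=5, dz=3
d = sqrt(324+25+9) = sqrt(358) = 18.9209

18.9209


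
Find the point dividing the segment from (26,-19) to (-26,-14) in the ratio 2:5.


Px = (2*(-26) + 5*26)/7 = 78/7 = 11.1429
Py = (2*(-14) + 5*(-19))/7 = -123/7 = -17.5714

P = (11.1429, -17.5714)


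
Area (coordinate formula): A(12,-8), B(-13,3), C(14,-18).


12*(3+ 18) = 252
-13*(-18+ 8) = 130
14*(-8-3) = -154
sum = 228
Area = |228|/2 = 114.0000

114.0000 sq units


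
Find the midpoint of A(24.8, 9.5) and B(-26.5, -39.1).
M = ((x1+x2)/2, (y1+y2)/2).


Mx = (24.8 - 26.5)/2 = -1.7/2 = -0.8500
My = (9.5 - 39.1)/2 = -29.6/2 = -14.8000

(-0.8500, -14.8000)


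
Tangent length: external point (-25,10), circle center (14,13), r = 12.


d = sqrt((-25-14)^2 + (10-13)^2) = sqrt(1521+9) = 39.1152
L = sqrt(1530.0000 - 144) = sqrt(1386.0000) = 37.2290

37.2290


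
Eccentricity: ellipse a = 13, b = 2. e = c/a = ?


c = sqrt(169-4) = sqrt(165) = 12.8452
e = c/a = sqrt(165)/13 = 0.9881

e = 0.9881


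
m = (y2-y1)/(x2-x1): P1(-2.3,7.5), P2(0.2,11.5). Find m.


dy = 11.5 - 7.5 = 4.0
dx = 0.2 + 2.3 = 2.5
m = 4.0/2.5 = 1.6000

m = 1.6000


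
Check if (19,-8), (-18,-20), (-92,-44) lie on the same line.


19*(-20+ 44) - 18*(-44+ 8) - 92*(-8+ 20)
= 456 + 648 - 1104 = 0

Yes, collinear (determinant = 0)


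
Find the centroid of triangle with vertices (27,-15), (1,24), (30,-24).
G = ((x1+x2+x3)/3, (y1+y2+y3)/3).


Gx = (27+1+30)/3 = 58/3 = 19.3333
Gy = (-15+24- 24)/3 = -15/3 = -5.0000

G = (19.3333, -5.0000)


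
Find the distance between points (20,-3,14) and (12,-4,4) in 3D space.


dx=-8, dy=-1, dz=-10
d = sqrt(64+1+100) = sqrt(165) = 12.8452

12.8452


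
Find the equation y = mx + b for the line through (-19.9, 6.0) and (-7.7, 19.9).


m = (13.9)/(12.2) = 1.1393
b = y1 - m*x1 = 6.0 - (13.9*(-19.9))/(12.2) = 6.0 + 22.6730 = 28.6730

y = 1.1393x + 28.6730


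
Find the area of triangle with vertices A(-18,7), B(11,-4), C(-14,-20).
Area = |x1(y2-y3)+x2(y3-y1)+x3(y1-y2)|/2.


-18*(-4+ 20) = -288
11*(-20-7) = -297
-14*(7+ 4) = -154
sum = -739
Area = |-739|/2 = 369.5000

369.5000 sq units


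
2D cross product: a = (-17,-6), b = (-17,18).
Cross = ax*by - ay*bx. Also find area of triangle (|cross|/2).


cross = -17*18 + 6*(-17) = -306 - 102 = -408
Triangle area = |-408|/2 = 408/2 = 204.0000

cross = -408, triangle area = 204.0000


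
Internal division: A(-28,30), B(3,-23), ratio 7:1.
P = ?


Px = (7*3 + 1*(-28))/8 = -7/8 = -0.8750
Py = (7*(-23) + 1*30)/8 = -131/8 = -16.3750

P = (-0.8750, -16.3750)


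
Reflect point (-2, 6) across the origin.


Reflection rule for origin: (-x, -y)
(-2, 6) -> (2, -6)

(2, -6)


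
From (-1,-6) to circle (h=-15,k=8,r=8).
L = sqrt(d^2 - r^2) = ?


d = sqrt((-1+ 15)^2 + (-6-8)^2) = sqrt(196+196) = 19.7990
L = sqrt(392.0000 - 64) = sqrt(328.0000) = 18.1108

18.1108
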